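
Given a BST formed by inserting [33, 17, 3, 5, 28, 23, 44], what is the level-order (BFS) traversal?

Tree insertion order: [33, 17, 3, 5, 28, 23, 44]
Tree (level-order array): [33, 17, 44, 3, 28, None, None, None, 5, 23]
BFS from the root, enqueuing left then right child of each popped node:
  queue [33] -> pop 33, enqueue [17, 44], visited so far: [33]
  queue [17, 44] -> pop 17, enqueue [3, 28], visited so far: [33, 17]
  queue [44, 3, 28] -> pop 44, enqueue [none], visited so far: [33, 17, 44]
  queue [3, 28] -> pop 3, enqueue [5], visited so far: [33, 17, 44, 3]
  queue [28, 5] -> pop 28, enqueue [23], visited so far: [33, 17, 44, 3, 28]
  queue [5, 23] -> pop 5, enqueue [none], visited so far: [33, 17, 44, 3, 28, 5]
  queue [23] -> pop 23, enqueue [none], visited so far: [33, 17, 44, 3, 28, 5, 23]
Result: [33, 17, 44, 3, 28, 5, 23]


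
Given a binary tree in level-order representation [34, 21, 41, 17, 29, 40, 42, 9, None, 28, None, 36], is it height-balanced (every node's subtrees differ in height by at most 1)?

Tree (level-order array): [34, 21, 41, 17, 29, 40, 42, 9, None, 28, None, 36]
Definition: a tree is height-balanced if, at every node, |h(left) - h(right)| <= 1 (empty subtree has height -1).
Bottom-up per-node check:
  node 9: h_left=-1, h_right=-1, diff=0 [OK], height=0
  node 17: h_left=0, h_right=-1, diff=1 [OK], height=1
  node 28: h_left=-1, h_right=-1, diff=0 [OK], height=0
  node 29: h_left=0, h_right=-1, diff=1 [OK], height=1
  node 21: h_left=1, h_right=1, diff=0 [OK], height=2
  node 36: h_left=-1, h_right=-1, diff=0 [OK], height=0
  node 40: h_left=0, h_right=-1, diff=1 [OK], height=1
  node 42: h_left=-1, h_right=-1, diff=0 [OK], height=0
  node 41: h_left=1, h_right=0, diff=1 [OK], height=2
  node 34: h_left=2, h_right=2, diff=0 [OK], height=3
All nodes satisfy the balance condition.
Result: Balanced


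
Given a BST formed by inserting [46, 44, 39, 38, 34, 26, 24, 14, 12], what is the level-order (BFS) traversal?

Tree insertion order: [46, 44, 39, 38, 34, 26, 24, 14, 12]
Tree (level-order array): [46, 44, None, 39, None, 38, None, 34, None, 26, None, 24, None, 14, None, 12]
BFS from the root, enqueuing left then right child of each popped node:
  queue [46] -> pop 46, enqueue [44], visited so far: [46]
  queue [44] -> pop 44, enqueue [39], visited so far: [46, 44]
  queue [39] -> pop 39, enqueue [38], visited so far: [46, 44, 39]
  queue [38] -> pop 38, enqueue [34], visited so far: [46, 44, 39, 38]
  queue [34] -> pop 34, enqueue [26], visited so far: [46, 44, 39, 38, 34]
  queue [26] -> pop 26, enqueue [24], visited so far: [46, 44, 39, 38, 34, 26]
  queue [24] -> pop 24, enqueue [14], visited so far: [46, 44, 39, 38, 34, 26, 24]
  queue [14] -> pop 14, enqueue [12], visited so far: [46, 44, 39, 38, 34, 26, 24, 14]
  queue [12] -> pop 12, enqueue [none], visited so far: [46, 44, 39, 38, 34, 26, 24, 14, 12]
Result: [46, 44, 39, 38, 34, 26, 24, 14, 12]


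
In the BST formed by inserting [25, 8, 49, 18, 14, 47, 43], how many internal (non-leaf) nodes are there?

Tree built from: [25, 8, 49, 18, 14, 47, 43]
Tree (level-order array): [25, 8, 49, None, 18, 47, None, 14, None, 43]
Rule: An internal node has at least one child.
Per-node child counts:
  node 25: 2 child(ren)
  node 8: 1 child(ren)
  node 18: 1 child(ren)
  node 14: 0 child(ren)
  node 49: 1 child(ren)
  node 47: 1 child(ren)
  node 43: 0 child(ren)
Matching nodes: [25, 8, 18, 49, 47]
Count of internal (non-leaf) nodes: 5


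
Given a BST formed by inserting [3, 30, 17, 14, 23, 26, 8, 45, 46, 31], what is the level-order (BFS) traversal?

Tree insertion order: [3, 30, 17, 14, 23, 26, 8, 45, 46, 31]
Tree (level-order array): [3, None, 30, 17, 45, 14, 23, 31, 46, 8, None, None, 26]
BFS from the root, enqueuing left then right child of each popped node:
  queue [3] -> pop 3, enqueue [30], visited so far: [3]
  queue [30] -> pop 30, enqueue [17, 45], visited so far: [3, 30]
  queue [17, 45] -> pop 17, enqueue [14, 23], visited so far: [3, 30, 17]
  queue [45, 14, 23] -> pop 45, enqueue [31, 46], visited so far: [3, 30, 17, 45]
  queue [14, 23, 31, 46] -> pop 14, enqueue [8], visited so far: [3, 30, 17, 45, 14]
  queue [23, 31, 46, 8] -> pop 23, enqueue [26], visited so far: [3, 30, 17, 45, 14, 23]
  queue [31, 46, 8, 26] -> pop 31, enqueue [none], visited so far: [3, 30, 17, 45, 14, 23, 31]
  queue [46, 8, 26] -> pop 46, enqueue [none], visited so far: [3, 30, 17, 45, 14, 23, 31, 46]
  queue [8, 26] -> pop 8, enqueue [none], visited so far: [3, 30, 17, 45, 14, 23, 31, 46, 8]
  queue [26] -> pop 26, enqueue [none], visited so far: [3, 30, 17, 45, 14, 23, 31, 46, 8, 26]
Result: [3, 30, 17, 45, 14, 23, 31, 46, 8, 26]


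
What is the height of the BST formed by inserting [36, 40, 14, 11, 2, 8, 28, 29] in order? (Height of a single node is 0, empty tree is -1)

Insertion order: [36, 40, 14, 11, 2, 8, 28, 29]
Tree (level-order array): [36, 14, 40, 11, 28, None, None, 2, None, None, 29, None, 8]
Compute height bottom-up (empty subtree = -1):
  height(8) = 1 + max(-1, -1) = 0
  height(2) = 1 + max(-1, 0) = 1
  height(11) = 1 + max(1, -1) = 2
  height(29) = 1 + max(-1, -1) = 0
  height(28) = 1 + max(-1, 0) = 1
  height(14) = 1 + max(2, 1) = 3
  height(40) = 1 + max(-1, -1) = 0
  height(36) = 1 + max(3, 0) = 4
Height = 4


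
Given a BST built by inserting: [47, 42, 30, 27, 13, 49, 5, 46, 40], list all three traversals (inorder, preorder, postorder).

Tree insertion order: [47, 42, 30, 27, 13, 49, 5, 46, 40]
Tree (level-order array): [47, 42, 49, 30, 46, None, None, 27, 40, None, None, 13, None, None, None, 5]
Inorder (L, root, R): [5, 13, 27, 30, 40, 42, 46, 47, 49]
Preorder (root, L, R): [47, 42, 30, 27, 13, 5, 40, 46, 49]
Postorder (L, R, root): [5, 13, 27, 40, 30, 46, 42, 49, 47]


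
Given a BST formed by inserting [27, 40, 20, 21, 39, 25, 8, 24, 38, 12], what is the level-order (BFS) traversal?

Tree insertion order: [27, 40, 20, 21, 39, 25, 8, 24, 38, 12]
Tree (level-order array): [27, 20, 40, 8, 21, 39, None, None, 12, None, 25, 38, None, None, None, 24]
BFS from the root, enqueuing left then right child of each popped node:
  queue [27] -> pop 27, enqueue [20, 40], visited so far: [27]
  queue [20, 40] -> pop 20, enqueue [8, 21], visited so far: [27, 20]
  queue [40, 8, 21] -> pop 40, enqueue [39], visited so far: [27, 20, 40]
  queue [8, 21, 39] -> pop 8, enqueue [12], visited so far: [27, 20, 40, 8]
  queue [21, 39, 12] -> pop 21, enqueue [25], visited so far: [27, 20, 40, 8, 21]
  queue [39, 12, 25] -> pop 39, enqueue [38], visited so far: [27, 20, 40, 8, 21, 39]
  queue [12, 25, 38] -> pop 12, enqueue [none], visited so far: [27, 20, 40, 8, 21, 39, 12]
  queue [25, 38] -> pop 25, enqueue [24], visited so far: [27, 20, 40, 8, 21, 39, 12, 25]
  queue [38, 24] -> pop 38, enqueue [none], visited so far: [27, 20, 40, 8, 21, 39, 12, 25, 38]
  queue [24] -> pop 24, enqueue [none], visited so far: [27, 20, 40, 8, 21, 39, 12, 25, 38, 24]
Result: [27, 20, 40, 8, 21, 39, 12, 25, 38, 24]


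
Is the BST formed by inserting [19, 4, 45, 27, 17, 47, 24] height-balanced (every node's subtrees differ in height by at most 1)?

Tree (level-order array): [19, 4, 45, None, 17, 27, 47, None, None, 24]
Definition: a tree is height-balanced if, at every node, |h(left) - h(right)| <= 1 (empty subtree has height -1).
Bottom-up per-node check:
  node 17: h_left=-1, h_right=-1, diff=0 [OK], height=0
  node 4: h_left=-1, h_right=0, diff=1 [OK], height=1
  node 24: h_left=-1, h_right=-1, diff=0 [OK], height=0
  node 27: h_left=0, h_right=-1, diff=1 [OK], height=1
  node 47: h_left=-1, h_right=-1, diff=0 [OK], height=0
  node 45: h_left=1, h_right=0, diff=1 [OK], height=2
  node 19: h_left=1, h_right=2, diff=1 [OK], height=3
All nodes satisfy the balance condition.
Result: Balanced


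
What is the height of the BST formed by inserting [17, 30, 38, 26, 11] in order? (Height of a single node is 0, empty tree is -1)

Insertion order: [17, 30, 38, 26, 11]
Tree (level-order array): [17, 11, 30, None, None, 26, 38]
Compute height bottom-up (empty subtree = -1):
  height(11) = 1 + max(-1, -1) = 0
  height(26) = 1 + max(-1, -1) = 0
  height(38) = 1 + max(-1, -1) = 0
  height(30) = 1 + max(0, 0) = 1
  height(17) = 1 + max(0, 1) = 2
Height = 2


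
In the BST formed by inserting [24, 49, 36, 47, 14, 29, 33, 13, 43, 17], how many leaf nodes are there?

Tree built from: [24, 49, 36, 47, 14, 29, 33, 13, 43, 17]
Tree (level-order array): [24, 14, 49, 13, 17, 36, None, None, None, None, None, 29, 47, None, 33, 43]
Rule: A leaf has 0 children.
Per-node child counts:
  node 24: 2 child(ren)
  node 14: 2 child(ren)
  node 13: 0 child(ren)
  node 17: 0 child(ren)
  node 49: 1 child(ren)
  node 36: 2 child(ren)
  node 29: 1 child(ren)
  node 33: 0 child(ren)
  node 47: 1 child(ren)
  node 43: 0 child(ren)
Matching nodes: [13, 17, 33, 43]
Count of leaf nodes: 4


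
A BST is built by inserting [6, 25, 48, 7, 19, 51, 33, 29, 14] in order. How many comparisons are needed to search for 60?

Search path for 60: 6 -> 25 -> 48 -> 51
Found: False
Comparisons: 4


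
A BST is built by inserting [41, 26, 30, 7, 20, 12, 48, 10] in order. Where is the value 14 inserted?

Starting tree (level order): [41, 26, 48, 7, 30, None, None, None, 20, None, None, 12, None, 10]
Insertion path: 41 -> 26 -> 7 -> 20 -> 12
Result: insert 14 as right child of 12
Final tree (level order): [41, 26, 48, 7, 30, None, None, None, 20, None, None, 12, None, 10, 14]


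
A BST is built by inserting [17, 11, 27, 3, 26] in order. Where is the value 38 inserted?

Starting tree (level order): [17, 11, 27, 3, None, 26]
Insertion path: 17 -> 27
Result: insert 38 as right child of 27
Final tree (level order): [17, 11, 27, 3, None, 26, 38]


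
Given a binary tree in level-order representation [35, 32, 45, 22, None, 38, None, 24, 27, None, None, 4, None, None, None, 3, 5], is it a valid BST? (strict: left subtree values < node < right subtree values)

Level-order array: [35, 32, 45, 22, None, 38, None, 24, 27, None, None, 4, None, None, None, 3, 5]
Validate using subtree bounds (lo, hi): at each node, require lo < value < hi,
then recurse left with hi=value and right with lo=value.
Preorder trace (stopping at first violation):
  at node 35 with bounds (-inf, +inf): OK
  at node 32 with bounds (-inf, 35): OK
  at node 22 with bounds (-inf, 32): OK
  at node 24 with bounds (-inf, 22): VIOLATION
Node 24 violates its bound: not (-inf < 24 < 22).
Result: Not a valid BST


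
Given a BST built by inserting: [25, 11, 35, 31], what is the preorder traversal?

Tree insertion order: [25, 11, 35, 31]
Tree (level-order array): [25, 11, 35, None, None, 31]
Preorder traversal: [25, 11, 35, 31]


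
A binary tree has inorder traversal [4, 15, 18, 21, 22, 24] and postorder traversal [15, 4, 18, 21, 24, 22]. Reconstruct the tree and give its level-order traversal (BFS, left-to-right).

Inorder:   [4, 15, 18, 21, 22, 24]
Postorder: [15, 4, 18, 21, 24, 22]
Algorithm: postorder visits root last, so walk postorder right-to-left;
each value is the root of the current inorder slice — split it at that
value, recurse on the right subtree first, then the left.
Recursive splits:
  root=22; inorder splits into left=[4, 15, 18, 21], right=[24]
  root=24; inorder splits into left=[], right=[]
  root=21; inorder splits into left=[4, 15, 18], right=[]
  root=18; inorder splits into left=[4, 15], right=[]
  root=4; inorder splits into left=[], right=[15]
  root=15; inorder splits into left=[], right=[]
Reconstructed level-order: [22, 21, 24, 18, 4, 15]


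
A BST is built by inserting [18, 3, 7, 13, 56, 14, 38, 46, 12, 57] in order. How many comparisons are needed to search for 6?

Search path for 6: 18 -> 3 -> 7
Found: False
Comparisons: 3


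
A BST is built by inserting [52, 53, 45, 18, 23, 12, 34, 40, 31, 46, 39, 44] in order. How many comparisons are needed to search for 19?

Search path for 19: 52 -> 45 -> 18 -> 23
Found: False
Comparisons: 4


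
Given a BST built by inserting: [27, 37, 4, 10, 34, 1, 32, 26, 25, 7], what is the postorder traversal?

Tree insertion order: [27, 37, 4, 10, 34, 1, 32, 26, 25, 7]
Tree (level-order array): [27, 4, 37, 1, 10, 34, None, None, None, 7, 26, 32, None, None, None, 25]
Postorder traversal: [1, 7, 25, 26, 10, 4, 32, 34, 37, 27]


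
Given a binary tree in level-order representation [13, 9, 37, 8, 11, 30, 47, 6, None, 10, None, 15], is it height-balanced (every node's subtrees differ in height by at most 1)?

Tree (level-order array): [13, 9, 37, 8, 11, 30, 47, 6, None, 10, None, 15]
Definition: a tree is height-balanced if, at every node, |h(left) - h(right)| <= 1 (empty subtree has height -1).
Bottom-up per-node check:
  node 6: h_left=-1, h_right=-1, diff=0 [OK], height=0
  node 8: h_left=0, h_right=-1, diff=1 [OK], height=1
  node 10: h_left=-1, h_right=-1, diff=0 [OK], height=0
  node 11: h_left=0, h_right=-1, diff=1 [OK], height=1
  node 9: h_left=1, h_right=1, diff=0 [OK], height=2
  node 15: h_left=-1, h_right=-1, diff=0 [OK], height=0
  node 30: h_left=0, h_right=-1, diff=1 [OK], height=1
  node 47: h_left=-1, h_right=-1, diff=0 [OK], height=0
  node 37: h_left=1, h_right=0, diff=1 [OK], height=2
  node 13: h_left=2, h_right=2, diff=0 [OK], height=3
All nodes satisfy the balance condition.
Result: Balanced


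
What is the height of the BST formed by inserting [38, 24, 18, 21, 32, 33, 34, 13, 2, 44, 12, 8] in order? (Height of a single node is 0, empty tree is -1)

Insertion order: [38, 24, 18, 21, 32, 33, 34, 13, 2, 44, 12, 8]
Tree (level-order array): [38, 24, 44, 18, 32, None, None, 13, 21, None, 33, 2, None, None, None, None, 34, None, 12, None, None, 8]
Compute height bottom-up (empty subtree = -1):
  height(8) = 1 + max(-1, -1) = 0
  height(12) = 1 + max(0, -1) = 1
  height(2) = 1 + max(-1, 1) = 2
  height(13) = 1 + max(2, -1) = 3
  height(21) = 1 + max(-1, -1) = 0
  height(18) = 1 + max(3, 0) = 4
  height(34) = 1 + max(-1, -1) = 0
  height(33) = 1 + max(-1, 0) = 1
  height(32) = 1 + max(-1, 1) = 2
  height(24) = 1 + max(4, 2) = 5
  height(44) = 1 + max(-1, -1) = 0
  height(38) = 1 + max(5, 0) = 6
Height = 6


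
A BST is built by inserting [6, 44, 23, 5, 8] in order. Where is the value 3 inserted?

Starting tree (level order): [6, 5, 44, None, None, 23, None, 8]
Insertion path: 6 -> 5
Result: insert 3 as left child of 5
Final tree (level order): [6, 5, 44, 3, None, 23, None, None, None, 8]


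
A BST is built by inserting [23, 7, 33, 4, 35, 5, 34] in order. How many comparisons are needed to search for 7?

Search path for 7: 23 -> 7
Found: True
Comparisons: 2


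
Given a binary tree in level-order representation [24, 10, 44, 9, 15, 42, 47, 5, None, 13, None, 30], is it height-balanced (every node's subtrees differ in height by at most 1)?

Tree (level-order array): [24, 10, 44, 9, 15, 42, 47, 5, None, 13, None, 30]
Definition: a tree is height-balanced if, at every node, |h(left) - h(right)| <= 1 (empty subtree has height -1).
Bottom-up per-node check:
  node 5: h_left=-1, h_right=-1, diff=0 [OK], height=0
  node 9: h_left=0, h_right=-1, diff=1 [OK], height=1
  node 13: h_left=-1, h_right=-1, diff=0 [OK], height=0
  node 15: h_left=0, h_right=-1, diff=1 [OK], height=1
  node 10: h_left=1, h_right=1, diff=0 [OK], height=2
  node 30: h_left=-1, h_right=-1, diff=0 [OK], height=0
  node 42: h_left=0, h_right=-1, diff=1 [OK], height=1
  node 47: h_left=-1, h_right=-1, diff=0 [OK], height=0
  node 44: h_left=1, h_right=0, diff=1 [OK], height=2
  node 24: h_left=2, h_right=2, diff=0 [OK], height=3
All nodes satisfy the balance condition.
Result: Balanced


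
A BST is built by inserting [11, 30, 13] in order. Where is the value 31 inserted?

Starting tree (level order): [11, None, 30, 13]
Insertion path: 11 -> 30
Result: insert 31 as right child of 30
Final tree (level order): [11, None, 30, 13, 31]


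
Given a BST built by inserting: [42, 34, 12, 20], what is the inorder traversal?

Tree insertion order: [42, 34, 12, 20]
Tree (level-order array): [42, 34, None, 12, None, None, 20]
Inorder traversal: [12, 20, 34, 42]


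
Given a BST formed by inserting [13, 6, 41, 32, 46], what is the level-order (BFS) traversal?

Tree insertion order: [13, 6, 41, 32, 46]
Tree (level-order array): [13, 6, 41, None, None, 32, 46]
BFS from the root, enqueuing left then right child of each popped node:
  queue [13] -> pop 13, enqueue [6, 41], visited so far: [13]
  queue [6, 41] -> pop 6, enqueue [none], visited so far: [13, 6]
  queue [41] -> pop 41, enqueue [32, 46], visited so far: [13, 6, 41]
  queue [32, 46] -> pop 32, enqueue [none], visited so far: [13, 6, 41, 32]
  queue [46] -> pop 46, enqueue [none], visited so far: [13, 6, 41, 32, 46]
Result: [13, 6, 41, 32, 46]


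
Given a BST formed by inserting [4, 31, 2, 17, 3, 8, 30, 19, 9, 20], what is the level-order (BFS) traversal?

Tree insertion order: [4, 31, 2, 17, 3, 8, 30, 19, 9, 20]
Tree (level-order array): [4, 2, 31, None, 3, 17, None, None, None, 8, 30, None, 9, 19, None, None, None, None, 20]
BFS from the root, enqueuing left then right child of each popped node:
  queue [4] -> pop 4, enqueue [2, 31], visited so far: [4]
  queue [2, 31] -> pop 2, enqueue [3], visited so far: [4, 2]
  queue [31, 3] -> pop 31, enqueue [17], visited so far: [4, 2, 31]
  queue [3, 17] -> pop 3, enqueue [none], visited so far: [4, 2, 31, 3]
  queue [17] -> pop 17, enqueue [8, 30], visited so far: [4, 2, 31, 3, 17]
  queue [8, 30] -> pop 8, enqueue [9], visited so far: [4, 2, 31, 3, 17, 8]
  queue [30, 9] -> pop 30, enqueue [19], visited so far: [4, 2, 31, 3, 17, 8, 30]
  queue [9, 19] -> pop 9, enqueue [none], visited so far: [4, 2, 31, 3, 17, 8, 30, 9]
  queue [19] -> pop 19, enqueue [20], visited so far: [4, 2, 31, 3, 17, 8, 30, 9, 19]
  queue [20] -> pop 20, enqueue [none], visited so far: [4, 2, 31, 3, 17, 8, 30, 9, 19, 20]
Result: [4, 2, 31, 3, 17, 8, 30, 9, 19, 20]


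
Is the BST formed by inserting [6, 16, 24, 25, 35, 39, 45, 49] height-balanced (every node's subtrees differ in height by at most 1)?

Tree (level-order array): [6, None, 16, None, 24, None, 25, None, 35, None, 39, None, 45, None, 49]
Definition: a tree is height-balanced if, at every node, |h(left) - h(right)| <= 1 (empty subtree has height -1).
Bottom-up per-node check:
  node 49: h_left=-1, h_right=-1, diff=0 [OK], height=0
  node 45: h_left=-1, h_right=0, diff=1 [OK], height=1
  node 39: h_left=-1, h_right=1, diff=2 [FAIL (|-1-1|=2 > 1)], height=2
  node 35: h_left=-1, h_right=2, diff=3 [FAIL (|-1-2|=3 > 1)], height=3
  node 25: h_left=-1, h_right=3, diff=4 [FAIL (|-1-3|=4 > 1)], height=4
  node 24: h_left=-1, h_right=4, diff=5 [FAIL (|-1-4|=5 > 1)], height=5
  node 16: h_left=-1, h_right=5, diff=6 [FAIL (|-1-5|=6 > 1)], height=6
  node 6: h_left=-1, h_right=6, diff=7 [FAIL (|-1-6|=7 > 1)], height=7
Node 39 violates the condition: |-1 - 1| = 2 > 1.
Result: Not balanced


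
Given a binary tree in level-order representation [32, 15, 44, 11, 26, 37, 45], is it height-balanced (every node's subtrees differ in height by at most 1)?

Tree (level-order array): [32, 15, 44, 11, 26, 37, 45]
Definition: a tree is height-balanced if, at every node, |h(left) - h(right)| <= 1 (empty subtree has height -1).
Bottom-up per-node check:
  node 11: h_left=-1, h_right=-1, diff=0 [OK], height=0
  node 26: h_left=-1, h_right=-1, diff=0 [OK], height=0
  node 15: h_left=0, h_right=0, diff=0 [OK], height=1
  node 37: h_left=-1, h_right=-1, diff=0 [OK], height=0
  node 45: h_left=-1, h_right=-1, diff=0 [OK], height=0
  node 44: h_left=0, h_right=0, diff=0 [OK], height=1
  node 32: h_left=1, h_right=1, diff=0 [OK], height=2
All nodes satisfy the balance condition.
Result: Balanced


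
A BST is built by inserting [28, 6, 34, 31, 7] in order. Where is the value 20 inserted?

Starting tree (level order): [28, 6, 34, None, 7, 31]
Insertion path: 28 -> 6 -> 7
Result: insert 20 as right child of 7
Final tree (level order): [28, 6, 34, None, 7, 31, None, None, 20]


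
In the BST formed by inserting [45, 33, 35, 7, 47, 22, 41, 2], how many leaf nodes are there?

Tree built from: [45, 33, 35, 7, 47, 22, 41, 2]
Tree (level-order array): [45, 33, 47, 7, 35, None, None, 2, 22, None, 41]
Rule: A leaf has 0 children.
Per-node child counts:
  node 45: 2 child(ren)
  node 33: 2 child(ren)
  node 7: 2 child(ren)
  node 2: 0 child(ren)
  node 22: 0 child(ren)
  node 35: 1 child(ren)
  node 41: 0 child(ren)
  node 47: 0 child(ren)
Matching nodes: [2, 22, 41, 47]
Count of leaf nodes: 4


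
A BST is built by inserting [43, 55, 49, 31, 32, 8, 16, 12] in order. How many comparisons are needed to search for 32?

Search path for 32: 43 -> 31 -> 32
Found: True
Comparisons: 3


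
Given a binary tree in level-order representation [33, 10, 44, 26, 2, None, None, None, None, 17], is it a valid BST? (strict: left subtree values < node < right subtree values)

Level-order array: [33, 10, 44, 26, 2, None, None, None, None, 17]
Validate using subtree bounds (lo, hi): at each node, require lo < value < hi,
then recurse left with hi=value and right with lo=value.
Preorder trace (stopping at first violation):
  at node 33 with bounds (-inf, +inf): OK
  at node 10 with bounds (-inf, 33): OK
  at node 26 with bounds (-inf, 10): VIOLATION
Node 26 violates its bound: not (-inf < 26 < 10).
Result: Not a valid BST


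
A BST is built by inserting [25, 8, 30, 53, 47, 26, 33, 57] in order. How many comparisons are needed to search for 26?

Search path for 26: 25 -> 30 -> 26
Found: True
Comparisons: 3


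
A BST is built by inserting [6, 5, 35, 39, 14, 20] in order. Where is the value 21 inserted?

Starting tree (level order): [6, 5, 35, None, None, 14, 39, None, 20]
Insertion path: 6 -> 35 -> 14 -> 20
Result: insert 21 as right child of 20
Final tree (level order): [6, 5, 35, None, None, 14, 39, None, 20, None, None, None, 21]


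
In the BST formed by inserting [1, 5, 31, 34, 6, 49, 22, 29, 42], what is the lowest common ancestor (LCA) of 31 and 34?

Tree insertion order: [1, 5, 31, 34, 6, 49, 22, 29, 42]
Tree (level-order array): [1, None, 5, None, 31, 6, 34, None, 22, None, 49, None, 29, 42]
In a BST, the LCA of p=31, q=34 is the first node v on the
root-to-leaf path with p <= v <= q (go left if both < v, right if both > v).
Walk from root:
  at 1: both 31 and 34 > 1, go right
  at 5: both 31 and 34 > 5, go right
  at 31: 31 <= 31 <= 34, this is the LCA
LCA = 31


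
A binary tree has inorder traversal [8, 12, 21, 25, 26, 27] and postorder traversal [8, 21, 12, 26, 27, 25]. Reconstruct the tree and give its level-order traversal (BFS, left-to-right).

Inorder:   [8, 12, 21, 25, 26, 27]
Postorder: [8, 21, 12, 26, 27, 25]
Algorithm: postorder visits root last, so walk postorder right-to-left;
each value is the root of the current inorder slice — split it at that
value, recurse on the right subtree first, then the left.
Recursive splits:
  root=25; inorder splits into left=[8, 12, 21], right=[26, 27]
  root=27; inorder splits into left=[26], right=[]
  root=26; inorder splits into left=[], right=[]
  root=12; inorder splits into left=[8], right=[21]
  root=21; inorder splits into left=[], right=[]
  root=8; inorder splits into left=[], right=[]
Reconstructed level-order: [25, 12, 27, 8, 21, 26]


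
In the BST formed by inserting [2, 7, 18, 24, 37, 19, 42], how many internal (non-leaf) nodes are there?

Tree built from: [2, 7, 18, 24, 37, 19, 42]
Tree (level-order array): [2, None, 7, None, 18, None, 24, 19, 37, None, None, None, 42]
Rule: An internal node has at least one child.
Per-node child counts:
  node 2: 1 child(ren)
  node 7: 1 child(ren)
  node 18: 1 child(ren)
  node 24: 2 child(ren)
  node 19: 0 child(ren)
  node 37: 1 child(ren)
  node 42: 0 child(ren)
Matching nodes: [2, 7, 18, 24, 37]
Count of internal (non-leaf) nodes: 5


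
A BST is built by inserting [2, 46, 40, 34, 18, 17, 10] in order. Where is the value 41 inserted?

Starting tree (level order): [2, None, 46, 40, None, 34, None, 18, None, 17, None, 10]
Insertion path: 2 -> 46 -> 40
Result: insert 41 as right child of 40
Final tree (level order): [2, None, 46, 40, None, 34, 41, 18, None, None, None, 17, None, 10]


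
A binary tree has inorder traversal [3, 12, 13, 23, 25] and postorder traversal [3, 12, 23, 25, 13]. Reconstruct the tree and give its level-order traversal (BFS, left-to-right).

Inorder:   [3, 12, 13, 23, 25]
Postorder: [3, 12, 23, 25, 13]
Algorithm: postorder visits root last, so walk postorder right-to-left;
each value is the root of the current inorder slice — split it at that
value, recurse on the right subtree first, then the left.
Recursive splits:
  root=13; inorder splits into left=[3, 12], right=[23, 25]
  root=25; inorder splits into left=[23], right=[]
  root=23; inorder splits into left=[], right=[]
  root=12; inorder splits into left=[3], right=[]
  root=3; inorder splits into left=[], right=[]
Reconstructed level-order: [13, 12, 25, 3, 23]


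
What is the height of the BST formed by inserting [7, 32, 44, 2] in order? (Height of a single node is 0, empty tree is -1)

Insertion order: [7, 32, 44, 2]
Tree (level-order array): [7, 2, 32, None, None, None, 44]
Compute height bottom-up (empty subtree = -1):
  height(2) = 1 + max(-1, -1) = 0
  height(44) = 1 + max(-1, -1) = 0
  height(32) = 1 + max(-1, 0) = 1
  height(7) = 1 + max(0, 1) = 2
Height = 2


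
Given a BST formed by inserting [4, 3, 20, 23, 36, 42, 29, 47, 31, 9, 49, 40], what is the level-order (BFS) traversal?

Tree insertion order: [4, 3, 20, 23, 36, 42, 29, 47, 31, 9, 49, 40]
Tree (level-order array): [4, 3, 20, None, None, 9, 23, None, None, None, 36, 29, 42, None, 31, 40, 47, None, None, None, None, None, 49]
BFS from the root, enqueuing left then right child of each popped node:
  queue [4] -> pop 4, enqueue [3, 20], visited so far: [4]
  queue [3, 20] -> pop 3, enqueue [none], visited so far: [4, 3]
  queue [20] -> pop 20, enqueue [9, 23], visited so far: [4, 3, 20]
  queue [9, 23] -> pop 9, enqueue [none], visited so far: [4, 3, 20, 9]
  queue [23] -> pop 23, enqueue [36], visited so far: [4, 3, 20, 9, 23]
  queue [36] -> pop 36, enqueue [29, 42], visited so far: [4, 3, 20, 9, 23, 36]
  queue [29, 42] -> pop 29, enqueue [31], visited so far: [4, 3, 20, 9, 23, 36, 29]
  queue [42, 31] -> pop 42, enqueue [40, 47], visited so far: [4, 3, 20, 9, 23, 36, 29, 42]
  queue [31, 40, 47] -> pop 31, enqueue [none], visited so far: [4, 3, 20, 9, 23, 36, 29, 42, 31]
  queue [40, 47] -> pop 40, enqueue [none], visited so far: [4, 3, 20, 9, 23, 36, 29, 42, 31, 40]
  queue [47] -> pop 47, enqueue [49], visited so far: [4, 3, 20, 9, 23, 36, 29, 42, 31, 40, 47]
  queue [49] -> pop 49, enqueue [none], visited so far: [4, 3, 20, 9, 23, 36, 29, 42, 31, 40, 47, 49]
Result: [4, 3, 20, 9, 23, 36, 29, 42, 31, 40, 47, 49]


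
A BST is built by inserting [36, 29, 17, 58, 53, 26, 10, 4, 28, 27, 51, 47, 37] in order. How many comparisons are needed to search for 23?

Search path for 23: 36 -> 29 -> 17 -> 26
Found: False
Comparisons: 4


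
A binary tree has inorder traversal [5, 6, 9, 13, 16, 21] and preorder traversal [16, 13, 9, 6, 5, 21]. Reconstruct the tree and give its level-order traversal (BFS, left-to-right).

Inorder:  [5, 6, 9, 13, 16, 21]
Preorder: [16, 13, 9, 6, 5, 21]
Algorithm: preorder visits root first, so consume preorder in order;
for each root, split the current inorder slice at that value into
left-subtree inorder and right-subtree inorder, then recurse.
Recursive splits:
  root=16; inorder splits into left=[5, 6, 9, 13], right=[21]
  root=13; inorder splits into left=[5, 6, 9], right=[]
  root=9; inorder splits into left=[5, 6], right=[]
  root=6; inorder splits into left=[5], right=[]
  root=5; inorder splits into left=[], right=[]
  root=21; inorder splits into left=[], right=[]
Reconstructed level-order: [16, 13, 21, 9, 6, 5]


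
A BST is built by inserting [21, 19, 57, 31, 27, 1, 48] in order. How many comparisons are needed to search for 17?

Search path for 17: 21 -> 19 -> 1
Found: False
Comparisons: 3


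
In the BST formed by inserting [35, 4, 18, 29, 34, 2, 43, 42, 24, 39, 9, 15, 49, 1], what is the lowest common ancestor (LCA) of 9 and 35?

Tree insertion order: [35, 4, 18, 29, 34, 2, 43, 42, 24, 39, 9, 15, 49, 1]
Tree (level-order array): [35, 4, 43, 2, 18, 42, 49, 1, None, 9, 29, 39, None, None, None, None, None, None, 15, 24, 34]
In a BST, the LCA of p=9, q=35 is the first node v on the
root-to-leaf path with p <= v <= q (go left if both < v, right if both > v).
Walk from root:
  at 35: 9 <= 35 <= 35, this is the LCA
LCA = 35


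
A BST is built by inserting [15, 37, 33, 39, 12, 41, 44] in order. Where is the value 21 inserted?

Starting tree (level order): [15, 12, 37, None, None, 33, 39, None, None, None, 41, None, 44]
Insertion path: 15 -> 37 -> 33
Result: insert 21 as left child of 33
Final tree (level order): [15, 12, 37, None, None, 33, 39, 21, None, None, 41, None, None, None, 44]


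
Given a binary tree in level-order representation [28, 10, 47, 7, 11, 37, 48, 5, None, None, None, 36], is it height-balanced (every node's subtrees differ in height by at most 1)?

Tree (level-order array): [28, 10, 47, 7, 11, 37, 48, 5, None, None, None, 36]
Definition: a tree is height-balanced if, at every node, |h(left) - h(right)| <= 1 (empty subtree has height -1).
Bottom-up per-node check:
  node 5: h_left=-1, h_right=-1, diff=0 [OK], height=0
  node 7: h_left=0, h_right=-1, diff=1 [OK], height=1
  node 11: h_left=-1, h_right=-1, diff=0 [OK], height=0
  node 10: h_left=1, h_right=0, diff=1 [OK], height=2
  node 36: h_left=-1, h_right=-1, diff=0 [OK], height=0
  node 37: h_left=0, h_right=-1, diff=1 [OK], height=1
  node 48: h_left=-1, h_right=-1, diff=0 [OK], height=0
  node 47: h_left=1, h_right=0, diff=1 [OK], height=2
  node 28: h_left=2, h_right=2, diff=0 [OK], height=3
All nodes satisfy the balance condition.
Result: Balanced


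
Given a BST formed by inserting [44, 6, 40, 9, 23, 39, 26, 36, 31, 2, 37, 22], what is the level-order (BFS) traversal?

Tree insertion order: [44, 6, 40, 9, 23, 39, 26, 36, 31, 2, 37, 22]
Tree (level-order array): [44, 6, None, 2, 40, None, None, 9, None, None, 23, 22, 39, None, None, 26, None, None, 36, 31, 37]
BFS from the root, enqueuing left then right child of each popped node:
  queue [44] -> pop 44, enqueue [6], visited so far: [44]
  queue [6] -> pop 6, enqueue [2, 40], visited so far: [44, 6]
  queue [2, 40] -> pop 2, enqueue [none], visited so far: [44, 6, 2]
  queue [40] -> pop 40, enqueue [9], visited so far: [44, 6, 2, 40]
  queue [9] -> pop 9, enqueue [23], visited so far: [44, 6, 2, 40, 9]
  queue [23] -> pop 23, enqueue [22, 39], visited so far: [44, 6, 2, 40, 9, 23]
  queue [22, 39] -> pop 22, enqueue [none], visited so far: [44, 6, 2, 40, 9, 23, 22]
  queue [39] -> pop 39, enqueue [26], visited so far: [44, 6, 2, 40, 9, 23, 22, 39]
  queue [26] -> pop 26, enqueue [36], visited so far: [44, 6, 2, 40, 9, 23, 22, 39, 26]
  queue [36] -> pop 36, enqueue [31, 37], visited so far: [44, 6, 2, 40, 9, 23, 22, 39, 26, 36]
  queue [31, 37] -> pop 31, enqueue [none], visited so far: [44, 6, 2, 40, 9, 23, 22, 39, 26, 36, 31]
  queue [37] -> pop 37, enqueue [none], visited so far: [44, 6, 2, 40, 9, 23, 22, 39, 26, 36, 31, 37]
Result: [44, 6, 2, 40, 9, 23, 22, 39, 26, 36, 31, 37]


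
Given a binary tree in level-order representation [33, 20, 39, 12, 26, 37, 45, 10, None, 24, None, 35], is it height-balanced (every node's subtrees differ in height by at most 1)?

Tree (level-order array): [33, 20, 39, 12, 26, 37, 45, 10, None, 24, None, 35]
Definition: a tree is height-balanced if, at every node, |h(left) - h(right)| <= 1 (empty subtree has height -1).
Bottom-up per-node check:
  node 10: h_left=-1, h_right=-1, diff=0 [OK], height=0
  node 12: h_left=0, h_right=-1, diff=1 [OK], height=1
  node 24: h_left=-1, h_right=-1, diff=0 [OK], height=0
  node 26: h_left=0, h_right=-1, diff=1 [OK], height=1
  node 20: h_left=1, h_right=1, diff=0 [OK], height=2
  node 35: h_left=-1, h_right=-1, diff=0 [OK], height=0
  node 37: h_left=0, h_right=-1, diff=1 [OK], height=1
  node 45: h_left=-1, h_right=-1, diff=0 [OK], height=0
  node 39: h_left=1, h_right=0, diff=1 [OK], height=2
  node 33: h_left=2, h_right=2, diff=0 [OK], height=3
All nodes satisfy the balance condition.
Result: Balanced


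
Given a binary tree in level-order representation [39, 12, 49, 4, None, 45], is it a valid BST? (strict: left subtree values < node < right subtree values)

Level-order array: [39, 12, 49, 4, None, 45]
Validate using subtree bounds (lo, hi): at each node, require lo < value < hi,
then recurse left with hi=value and right with lo=value.
Preorder trace (stopping at first violation):
  at node 39 with bounds (-inf, +inf): OK
  at node 12 with bounds (-inf, 39): OK
  at node 4 with bounds (-inf, 12): OK
  at node 49 with bounds (39, +inf): OK
  at node 45 with bounds (39, 49): OK
No violation found at any node.
Result: Valid BST


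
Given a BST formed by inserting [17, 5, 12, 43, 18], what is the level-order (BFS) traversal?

Tree insertion order: [17, 5, 12, 43, 18]
Tree (level-order array): [17, 5, 43, None, 12, 18]
BFS from the root, enqueuing left then right child of each popped node:
  queue [17] -> pop 17, enqueue [5, 43], visited so far: [17]
  queue [5, 43] -> pop 5, enqueue [12], visited so far: [17, 5]
  queue [43, 12] -> pop 43, enqueue [18], visited so far: [17, 5, 43]
  queue [12, 18] -> pop 12, enqueue [none], visited so far: [17, 5, 43, 12]
  queue [18] -> pop 18, enqueue [none], visited so far: [17, 5, 43, 12, 18]
Result: [17, 5, 43, 12, 18]


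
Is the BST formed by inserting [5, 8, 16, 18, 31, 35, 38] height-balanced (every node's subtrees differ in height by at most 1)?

Tree (level-order array): [5, None, 8, None, 16, None, 18, None, 31, None, 35, None, 38]
Definition: a tree is height-balanced if, at every node, |h(left) - h(right)| <= 1 (empty subtree has height -1).
Bottom-up per-node check:
  node 38: h_left=-1, h_right=-1, diff=0 [OK], height=0
  node 35: h_left=-1, h_right=0, diff=1 [OK], height=1
  node 31: h_left=-1, h_right=1, diff=2 [FAIL (|-1-1|=2 > 1)], height=2
  node 18: h_left=-1, h_right=2, diff=3 [FAIL (|-1-2|=3 > 1)], height=3
  node 16: h_left=-1, h_right=3, diff=4 [FAIL (|-1-3|=4 > 1)], height=4
  node 8: h_left=-1, h_right=4, diff=5 [FAIL (|-1-4|=5 > 1)], height=5
  node 5: h_left=-1, h_right=5, diff=6 [FAIL (|-1-5|=6 > 1)], height=6
Node 31 violates the condition: |-1 - 1| = 2 > 1.
Result: Not balanced


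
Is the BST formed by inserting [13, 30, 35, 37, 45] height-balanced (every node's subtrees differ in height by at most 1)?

Tree (level-order array): [13, None, 30, None, 35, None, 37, None, 45]
Definition: a tree is height-balanced if, at every node, |h(left) - h(right)| <= 1 (empty subtree has height -1).
Bottom-up per-node check:
  node 45: h_left=-1, h_right=-1, diff=0 [OK], height=0
  node 37: h_left=-1, h_right=0, diff=1 [OK], height=1
  node 35: h_left=-1, h_right=1, diff=2 [FAIL (|-1-1|=2 > 1)], height=2
  node 30: h_left=-1, h_right=2, diff=3 [FAIL (|-1-2|=3 > 1)], height=3
  node 13: h_left=-1, h_right=3, diff=4 [FAIL (|-1-3|=4 > 1)], height=4
Node 35 violates the condition: |-1 - 1| = 2 > 1.
Result: Not balanced


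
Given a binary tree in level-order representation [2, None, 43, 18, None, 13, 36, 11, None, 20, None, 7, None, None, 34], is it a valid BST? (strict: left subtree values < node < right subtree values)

Level-order array: [2, None, 43, 18, None, 13, 36, 11, None, 20, None, 7, None, None, 34]
Validate using subtree bounds (lo, hi): at each node, require lo < value < hi,
then recurse left with hi=value and right with lo=value.
Preorder trace (stopping at first violation):
  at node 2 with bounds (-inf, +inf): OK
  at node 43 with bounds (2, +inf): OK
  at node 18 with bounds (2, 43): OK
  at node 13 with bounds (2, 18): OK
  at node 11 with bounds (2, 13): OK
  at node 7 with bounds (2, 11): OK
  at node 36 with bounds (18, 43): OK
  at node 20 with bounds (18, 36): OK
  at node 34 with bounds (20, 36): OK
No violation found at any node.
Result: Valid BST


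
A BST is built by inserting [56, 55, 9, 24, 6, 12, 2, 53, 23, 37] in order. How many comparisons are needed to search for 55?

Search path for 55: 56 -> 55
Found: True
Comparisons: 2


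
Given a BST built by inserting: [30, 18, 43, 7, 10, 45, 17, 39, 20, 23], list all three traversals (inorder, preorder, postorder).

Tree insertion order: [30, 18, 43, 7, 10, 45, 17, 39, 20, 23]
Tree (level-order array): [30, 18, 43, 7, 20, 39, 45, None, 10, None, 23, None, None, None, None, None, 17]
Inorder (L, root, R): [7, 10, 17, 18, 20, 23, 30, 39, 43, 45]
Preorder (root, L, R): [30, 18, 7, 10, 17, 20, 23, 43, 39, 45]
Postorder (L, R, root): [17, 10, 7, 23, 20, 18, 39, 45, 43, 30]


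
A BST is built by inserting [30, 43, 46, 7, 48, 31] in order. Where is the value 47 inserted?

Starting tree (level order): [30, 7, 43, None, None, 31, 46, None, None, None, 48]
Insertion path: 30 -> 43 -> 46 -> 48
Result: insert 47 as left child of 48
Final tree (level order): [30, 7, 43, None, None, 31, 46, None, None, None, 48, 47]


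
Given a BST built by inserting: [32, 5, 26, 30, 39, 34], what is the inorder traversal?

Tree insertion order: [32, 5, 26, 30, 39, 34]
Tree (level-order array): [32, 5, 39, None, 26, 34, None, None, 30]
Inorder traversal: [5, 26, 30, 32, 34, 39]


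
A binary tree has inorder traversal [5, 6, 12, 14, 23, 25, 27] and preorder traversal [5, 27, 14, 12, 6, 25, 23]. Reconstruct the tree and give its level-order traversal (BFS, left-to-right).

Inorder:  [5, 6, 12, 14, 23, 25, 27]
Preorder: [5, 27, 14, 12, 6, 25, 23]
Algorithm: preorder visits root first, so consume preorder in order;
for each root, split the current inorder slice at that value into
left-subtree inorder and right-subtree inorder, then recurse.
Recursive splits:
  root=5; inorder splits into left=[], right=[6, 12, 14, 23, 25, 27]
  root=27; inorder splits into left=[6, 12, 14, 23, 25], right=[]
  root=14; inorder splits into left=[6, 12], right=[23, 25]
  root=12; inorder splits into left=[6], right=[]
  root=6; inorder splits into left=[], right=[]
  root=25; inorder splits into left=[23], right=[]
  root=23; inorder splits into left=[], right=[]
Reconstructed level-order: [5, 27, 14, 12, 25, 6, 23]


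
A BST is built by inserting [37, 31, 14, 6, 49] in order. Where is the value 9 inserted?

Starting tree (level order): [37, 31, 49, 14, None, None, None, 6]
Insertion path: 37 -> 31 -> 14 -> 6
Result: insert 9 as right child of 6
Final tree (level order): [37, 31, 49, 14, None, None, None, 6, None, None, 9]


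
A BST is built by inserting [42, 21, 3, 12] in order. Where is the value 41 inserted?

Starting tree (level order): [42, 21, None, 3, None, None, 12]
Insertion path: 42 -> 21
Result: insert 41 as right child of 21
Final tree (level order): [42, 21, None, 3, 41, None, 12]


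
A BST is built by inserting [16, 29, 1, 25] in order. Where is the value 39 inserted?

Starting tree (level order): [16, 1, 29, None, None, 25]
Insertion path: 16 -> 29
Result: insert 39 as right child of 29
Final tree (level order): [16, 1, 29, None, None, 25, 39]


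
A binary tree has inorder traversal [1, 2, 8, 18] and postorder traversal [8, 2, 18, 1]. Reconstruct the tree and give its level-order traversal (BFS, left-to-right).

Inorder:   [1, 2, 8, 18]
Postorder: [8, 2, 18, 1]
Algorithm: postorder visits root last, so walk postorder right-to-left;
each value is the root of the current inorder slice — split it at that
value, recurse on the right subtree first, then the left.
Recursive splits:
  root=1; inorder splits into left=[], right=[2, 8, 18]
  root=18; inorder splits into left=[2, 8], right=[]
  root=2; inorder splits into left=[], right=[8]
  root=8; inorder splits into left=[], right=[]
Reconstructed level-order: [1, 18, 2, 8]


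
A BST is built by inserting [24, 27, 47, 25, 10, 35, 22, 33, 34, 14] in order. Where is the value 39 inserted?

Starting tree (level order): [24, 10, 27, None, 22, 25, 47, 14, None, None, None, 35, None, None, None, 33, None, None, 34]
Insertion path: 24 -> 27 -> 47 -> 35
Result: insert 39 as right child of 35
Final tree (level order): [24, 10, 27, None, 22, 25, 47, 14, None, None, None, 35, None, None, None, 33, 39, None, 34]
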